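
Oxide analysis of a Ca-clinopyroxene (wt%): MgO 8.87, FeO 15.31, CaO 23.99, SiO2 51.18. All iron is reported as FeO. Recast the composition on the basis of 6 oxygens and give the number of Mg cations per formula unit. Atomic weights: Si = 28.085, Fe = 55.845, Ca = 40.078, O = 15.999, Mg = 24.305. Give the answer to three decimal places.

0.515 Mg apfu

MgO: 8.87/40.304 = 0.22008 mol → 0.22008 mol Mg, 0.22008 mol O.
FeO: 15.31/71.844 = 0.21310 mol → 0.21310 mol Fe, 0.21310 mol O.
CaO: 23.99/56.077 = 0.42780 mol → 0.42780 mol Ca, 0.42780 mol O.
SiO2: 51.18/60.083 = 0.85182 mol → 0.85182 mol Si, 1.70364 mol O.
Total oxygen = 2.56462 mol. Normalization factor = 6/2.56462 = 2.33953.
Mg per 6 O = 0.22008 × 2.33953 = 0.515.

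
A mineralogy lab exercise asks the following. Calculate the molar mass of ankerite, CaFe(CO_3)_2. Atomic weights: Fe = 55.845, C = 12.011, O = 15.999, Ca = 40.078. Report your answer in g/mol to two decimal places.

215.94 g/mol

The formula mass is the sum 1*40.078 + 1*55.845 + 2*12.011 + 6*15.999.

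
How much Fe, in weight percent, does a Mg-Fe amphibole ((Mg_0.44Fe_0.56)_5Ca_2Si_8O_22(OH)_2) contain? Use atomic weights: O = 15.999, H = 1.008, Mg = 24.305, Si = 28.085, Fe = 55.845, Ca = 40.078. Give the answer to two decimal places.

17.36 weight percent

Formula mass = 2.20·24.305 + 2.80·55.845 + 2·40.078 + 8·28.085 + 24·15.999 + 2·1.008 = 900.665 g/mol, of which 156.366 g is Fe.
So Fe makes up 156.366/900.665 = 0.1736 of the mass, i.e. 17.36%.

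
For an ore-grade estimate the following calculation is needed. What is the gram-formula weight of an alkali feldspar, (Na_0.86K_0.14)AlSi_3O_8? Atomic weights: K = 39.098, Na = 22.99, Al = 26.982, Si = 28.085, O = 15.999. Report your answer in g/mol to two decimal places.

264.47 g/mol

The formula mass is the sum 0.86·22.99 + 0.14·39.098 + 1·26.982 + 3·28.085 + 8·15.999.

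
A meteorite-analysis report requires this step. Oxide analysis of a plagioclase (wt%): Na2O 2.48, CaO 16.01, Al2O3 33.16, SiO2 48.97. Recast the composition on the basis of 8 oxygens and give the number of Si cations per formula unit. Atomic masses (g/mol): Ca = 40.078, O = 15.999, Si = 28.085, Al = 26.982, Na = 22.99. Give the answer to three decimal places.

2.224 Si apfu

2.48 wt% Na2O ÷ 61.979 g/mol = 0.04001 mol, giving 0.08002 Na and 0.04001 O.
16.01 wt% CaO ÷ 56.077 g/mol = 0.28550 mol, giving 0.28550 Ca and 0.28550 O.
33.16 wt% Al2O3 ÷ 101.961 g/mol = 0.32522 mol, giving 0.65044 Al and 0.97566 O.
48.97 wt% SiO2 ÷ 60.083 g/mol = 0.81504 mol, giving 0.81504 Si and 1.63008 O.
Oxygen sums to 2.93125; scaling by 8/2.93125 = 2.72921 puts the formula on 8 O.
Si: 0.81504 × 2.72921 = 2.224 atoms per formula unit.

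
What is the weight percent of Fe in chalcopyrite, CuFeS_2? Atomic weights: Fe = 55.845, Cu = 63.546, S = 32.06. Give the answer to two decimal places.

Molar mass of CuFeS_2: 1×63.546 + 1×55.845 + 2×32.06 = 183.511 g/mol.
Mass of Fe per formula unit: 1 × 55.845 = 55.845 g.
Weight fraction Fe = 55.845 / 183.511 = 0.3043.

30.43 weight percent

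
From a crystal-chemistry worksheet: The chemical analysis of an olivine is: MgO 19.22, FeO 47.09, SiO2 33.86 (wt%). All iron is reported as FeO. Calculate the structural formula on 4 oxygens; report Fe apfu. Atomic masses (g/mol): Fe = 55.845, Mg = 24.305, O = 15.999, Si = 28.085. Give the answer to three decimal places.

1.160 Fe apfu

19.22 wt% MgO ÷ 40.304 g/mol = 0.47688 mol, giving 0.47688 Mg and 0.47688 O.
47.09 wt% FeO ÷ 71.844 g/mol = 0.65545 mol, giving 0.65545 Fe and 0.65545 O.
33.86 wt% SiO2 ÷ 60.083 g/mol = 0.56355 mol, giving 0.56355 Si and 1.12710 O.
Oxygen sums to 2.25943; scaling by 4/2.25943 = 1.77036 puts the formula on 4 O.
Fe: 0.65545 × 1.77036 = 1.160 atoms per formula unit.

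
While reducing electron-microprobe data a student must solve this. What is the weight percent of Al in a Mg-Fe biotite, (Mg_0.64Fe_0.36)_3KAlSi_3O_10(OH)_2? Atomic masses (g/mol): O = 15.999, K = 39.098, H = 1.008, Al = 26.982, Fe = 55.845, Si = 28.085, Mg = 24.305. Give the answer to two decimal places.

5.98 wt%

Molar mass of (Mg_0.64Fe_0.36)_3KAlSi_3O_10(OH)_2: 1.92×24.305 + 1.08×55.845 + 1×39.098 + 1×26.982 + 3×28.085 + 12×15.999 + 2×1.008 = 451.317 g/mol.
Mass of Al per formula unit: 1 × 26.982 = 26.982 g.
Weight fraction Al = 26.982 / 451.317 = 0.0598.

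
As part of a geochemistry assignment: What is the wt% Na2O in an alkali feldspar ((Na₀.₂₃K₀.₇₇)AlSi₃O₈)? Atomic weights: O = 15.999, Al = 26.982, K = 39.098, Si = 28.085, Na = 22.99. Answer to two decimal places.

M((Na₀.₂₃K₀.₇₇)AlSi₃O₈) = 274.622 g/mol; M(Na2O) = 61.979 g/mol.
Moles Na2O per formula unit = 0.23 Na ÷ 2 = 0.1150.
Na2O fraction = (0.1150 × 61.979) / 274.622 = 7.128/274.622 = 0.0260.

2.60 wt%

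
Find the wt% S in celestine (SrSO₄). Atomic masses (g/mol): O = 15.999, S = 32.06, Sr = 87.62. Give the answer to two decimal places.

Molar mass of SrSO₄: 1×87.62 + 1×32.06 + 4×15.999 = 183.676 g/mol.
Mass of S per formula unit: 1 × 32.06 = 32.060 g.
Weight fraction S = 32.060 / 183.676 = 0.1745.

17.45 mass %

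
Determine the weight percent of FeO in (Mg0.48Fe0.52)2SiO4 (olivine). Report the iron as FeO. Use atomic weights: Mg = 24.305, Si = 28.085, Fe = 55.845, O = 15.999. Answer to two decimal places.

43.07 wt%

M((Mg0.48Fe0.52)2SiO4) = 173.493 g/mol; M(FeO) = 71.844 g/mol.
Moles FeO per formula unit = 1.04 Fe ÷ 1 = 1.0400.
FeO fraction = (1.0400 × 71.844) / 173.493 = 74.718/173.493 = 0.4307.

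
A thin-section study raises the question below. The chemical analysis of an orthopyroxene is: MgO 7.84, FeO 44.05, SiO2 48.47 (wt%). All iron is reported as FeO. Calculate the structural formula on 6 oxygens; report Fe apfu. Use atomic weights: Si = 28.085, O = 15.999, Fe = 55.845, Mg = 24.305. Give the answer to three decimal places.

1.519 Fe apfu

MgO (M=40.304): mol = 0.19452; Mg = 0.19452, O = 0.19452.
FeO (M=71.844): mol = 0.61313; Fe = 0.61313, O = 0.61313.
SiO2 (M=60.083): mol = 0.80672; Si = 0.80672, O = 1.61344.
ΣO = 2.42109; factor = 6/ΣO = 2.47822.
Fe apfu = 0.61313 × 2.47822 = 1.519.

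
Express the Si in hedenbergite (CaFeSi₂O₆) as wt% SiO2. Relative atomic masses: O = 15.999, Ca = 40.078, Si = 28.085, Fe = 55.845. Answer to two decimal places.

Molar mass of CaFeSi₂O₆ = 1·40.078 + 1·55.845 + 2·28.085 + 6·15.999 = 248.087 g/mol.
Each formula unit contains 2 Si, equivalent to 2/1 = 2.0000 mol SiO2.
M(SiO2) = 1×28.085 + 2×15.999 = 60.083 g/mol.
Mass of SiO2 per formula unit = 2.0000 × 60.083 = 120.166 g.
SiO2 wt% = 120.166 / 248.087 × 100 = 48.44%.

48.44 wt%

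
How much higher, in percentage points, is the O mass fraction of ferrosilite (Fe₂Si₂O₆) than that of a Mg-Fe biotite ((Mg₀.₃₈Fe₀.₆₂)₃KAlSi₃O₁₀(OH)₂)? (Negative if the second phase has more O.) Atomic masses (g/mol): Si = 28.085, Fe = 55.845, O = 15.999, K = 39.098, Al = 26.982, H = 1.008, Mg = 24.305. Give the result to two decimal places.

M(Fe₂Si₂O₆) = 263.854 g/mol, so wt% O = 95.994/263.854 × 100 = 36.38%.
M((Mg₀.₃₈Fe₀.₆₂)₃KAlSi₃O₁₀(OH)₂) = 475.918 g/mol, so wt% O = 191.988/475.918 × 100 = 40.34%.
36.38 − 40.34 = -3.96 pp.

-3.96 percentage points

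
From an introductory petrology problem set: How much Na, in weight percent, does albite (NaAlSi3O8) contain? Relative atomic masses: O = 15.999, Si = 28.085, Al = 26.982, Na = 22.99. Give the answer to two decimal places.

8.77 weight percent

M(NaAlSi3O8) = 262.219 g/mol.
Na contributes 1 × 22.99 = 22.990 g per mole.
22.990/262.219 = 0.0877 → 8.77%.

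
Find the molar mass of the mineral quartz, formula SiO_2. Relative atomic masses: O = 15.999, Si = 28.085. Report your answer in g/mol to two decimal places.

M = 1*28.085 + 2*15.999

60.08 g/mol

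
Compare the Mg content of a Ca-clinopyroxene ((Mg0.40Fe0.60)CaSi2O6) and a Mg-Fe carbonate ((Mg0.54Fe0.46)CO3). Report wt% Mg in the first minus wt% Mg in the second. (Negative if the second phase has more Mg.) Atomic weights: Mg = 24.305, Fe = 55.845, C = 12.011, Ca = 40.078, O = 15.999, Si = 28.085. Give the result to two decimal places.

-9.15 percentage points

First mineral: 9.722 g Mg in 235.471 g formula = 4.13 wt% Mg.
Second mineral: 13.125 g Mg in 98.821 g formula = 13.28 wt% Mg.
4.13% − 13.28% gives a difference of -9.15 percentage points.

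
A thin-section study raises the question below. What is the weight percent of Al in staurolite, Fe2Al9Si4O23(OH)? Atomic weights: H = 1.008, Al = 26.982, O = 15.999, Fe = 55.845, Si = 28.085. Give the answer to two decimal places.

28.51 weight percent

M(Fe2Al9Si4O23(OH)) = 851.852 g/mol.
Al contributes 9 × 26.982 = 242.838 g per mole.
242.838/851.852 = 0.2851 → 28.51%.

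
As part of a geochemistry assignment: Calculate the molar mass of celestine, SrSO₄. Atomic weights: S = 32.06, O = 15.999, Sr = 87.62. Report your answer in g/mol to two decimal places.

183.68 g/mol

M = 1·87.62 + 1·32.06 + 4·15.999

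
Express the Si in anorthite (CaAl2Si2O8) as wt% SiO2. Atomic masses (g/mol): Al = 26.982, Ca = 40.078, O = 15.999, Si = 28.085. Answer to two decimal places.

43.19 wt%

M(CaAl2Si2O8) = 278.204 g/mol; M(SiO2) = 60.083 g/mol.
Moles SiO2 per formula unit = 2 Si ÷ 1 = 2.0000.
SiO2 fraction = (2.0000 × 60.083) / 278.204 = 120.166/278.204 = 0.4319.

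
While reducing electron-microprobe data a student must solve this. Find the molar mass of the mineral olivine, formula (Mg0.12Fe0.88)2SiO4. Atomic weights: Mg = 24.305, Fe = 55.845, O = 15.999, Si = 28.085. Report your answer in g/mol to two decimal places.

The formula mass is the sum 0.24(24.305) + 1.76(55.845) + 1(28.085) + 4(15.999).

196.20 g/mol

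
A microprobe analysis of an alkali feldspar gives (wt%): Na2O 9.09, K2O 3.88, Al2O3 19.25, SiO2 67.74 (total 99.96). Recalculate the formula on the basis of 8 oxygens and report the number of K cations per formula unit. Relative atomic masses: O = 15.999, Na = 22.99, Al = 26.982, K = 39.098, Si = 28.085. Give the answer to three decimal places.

9.09 wt% Na2O ÷ 61.979 g/mol = 0.14666 mol, giving 0.29332 Na and 0.14666 O.
3.88 wt% K2O ÷ 94.195 g/mol = 0.04119 mol, giving 0.08238 K and 0.04119 O.
19.25 wt% Al2O3 ÷ 101.961 g/mol = 0.18880 mol, giving 0.37760 Al and 0.56640 O.
67.74 wt% SiO2 ÷ 60.083 g/mol = 1.12744 mol, giving 1.12744 Si and 2.25488 O.
Oxygen sums to 3.00913; scaling by 8/3.00913 = 2.65858 puts the formula on 8 O.
K: 0.08238 × 2.65858 = 0.219 atoms per formula unit.

0.219 K apfu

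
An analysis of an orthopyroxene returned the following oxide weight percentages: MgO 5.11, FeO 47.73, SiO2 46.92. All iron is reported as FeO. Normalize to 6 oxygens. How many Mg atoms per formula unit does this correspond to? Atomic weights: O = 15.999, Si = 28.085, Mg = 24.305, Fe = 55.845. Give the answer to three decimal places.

MgO (M=40.304): mol = 0.12679; Mg = 0.12679, O = 0.12679.
FeO (M=71.844): mol = 0.66436; Fe = 0.66436, O = 0.66436.
SiO2 (M=60.083): mol = 0.78092; Si = 0.78092, O = 1.56184.
ΣO = 2.35299; factor = 6/ΣO = 2.54995.
Mg apfu = 0.12679 × 2.54995 = 0.323.

0.323 Mg apfu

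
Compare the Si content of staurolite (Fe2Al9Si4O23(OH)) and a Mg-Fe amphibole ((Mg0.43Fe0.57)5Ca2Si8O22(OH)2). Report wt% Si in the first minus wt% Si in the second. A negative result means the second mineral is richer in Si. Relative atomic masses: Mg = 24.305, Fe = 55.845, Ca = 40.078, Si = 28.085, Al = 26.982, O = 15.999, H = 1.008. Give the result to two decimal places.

First mineral: 112.340 g Si in 851.852 g formula = 13.19 wt% Si.
Second mineral: 224.680 g Si in 902.242 g formula = 24.90 wt% Si.
13.19% − 24.90% gives a difference of -11.71 percentage points.

-11.71 percentage points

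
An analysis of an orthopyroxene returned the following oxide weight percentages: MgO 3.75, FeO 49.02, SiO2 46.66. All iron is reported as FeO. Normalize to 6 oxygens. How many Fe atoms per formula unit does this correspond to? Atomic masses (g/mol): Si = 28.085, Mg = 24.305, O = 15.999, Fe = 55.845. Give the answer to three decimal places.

3.75 wt% MgO ÷ 40.304 g/mol = 0.09304 mol, giving 0.09304 Mg and 0.09304 O.
49.02 wt% FeO ÷ 71.844 g/mol = 0.68231 mol, giving 0.68231 Fe and 0.68231 O.
46.66 wt% SiO2 ÷ 60.083 g/mol = 0.77659 mol, giving 0.77659 Si and 1.55318 O.
Oxygen sums to 2.32853; scaling by 6/2.32853 = 2.57673 puts the formula on 6 O.
Fe: 0.68231 × 2.57673 = 1.758 atoms per formula unit.

1.758 Fe apfu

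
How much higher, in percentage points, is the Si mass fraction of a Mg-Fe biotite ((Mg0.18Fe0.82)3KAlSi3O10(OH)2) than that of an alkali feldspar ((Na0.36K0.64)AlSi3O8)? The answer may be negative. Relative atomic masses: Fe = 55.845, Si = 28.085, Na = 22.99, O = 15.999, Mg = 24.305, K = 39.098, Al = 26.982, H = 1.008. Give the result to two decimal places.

Si in (Mg0.18Fe0.82)3KAlSi3O10(OH)2: molar mass 494.842 g/mol; 3×28.085 = 84.255 g → 17.03 wt%.
Si in (Na0.36K0.64)AlSi3O8: molar mass 272.528 g/mol; 3×28.085 = 84.255 g → 30.92 wt%.
Difference = 17.03 − 30.92 = -13.89 percentage points.

-13.89 percentage points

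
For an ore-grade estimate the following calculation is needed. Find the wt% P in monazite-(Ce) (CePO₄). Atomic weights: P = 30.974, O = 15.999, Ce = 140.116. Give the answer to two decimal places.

13.18 weight percent

M(CePO₄) = 235.086 g/mol.
P contributes 1 × 30.974 = 30.974 g per mole.
30.974/235.086 = 0.1318 → 13.18%.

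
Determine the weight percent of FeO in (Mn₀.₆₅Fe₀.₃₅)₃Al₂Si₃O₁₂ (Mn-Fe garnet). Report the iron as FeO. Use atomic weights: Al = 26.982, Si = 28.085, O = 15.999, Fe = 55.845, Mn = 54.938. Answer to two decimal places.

15.21 wt%

M((Mn₀.₆₅Fe₀.₃₅)₃Al₂Si₃O₁₂) = 495.973 g/mol; M(FeO) = 71.844 g/mol.
Moles FeO per formula unit = 1.05 Fe ÷ 1 = 1.0500.
FeO fraction = (1.0500 × 71.844) / 495.973 = 75.436/495.973 = 0.1521.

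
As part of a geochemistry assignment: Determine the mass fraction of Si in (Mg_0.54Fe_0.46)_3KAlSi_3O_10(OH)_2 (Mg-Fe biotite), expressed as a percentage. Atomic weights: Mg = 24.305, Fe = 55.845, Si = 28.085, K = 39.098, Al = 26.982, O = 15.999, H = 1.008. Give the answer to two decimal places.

M((Mg_0.54Fe_0.46)_3KAlSi_3O_10(OH)_2) = 460.779 g/mol.
Si contributes 3 × 28.085 = 84.255 g per mole.
84.255/460.779 = 0.1829 → 18.29%.

18.29 mass %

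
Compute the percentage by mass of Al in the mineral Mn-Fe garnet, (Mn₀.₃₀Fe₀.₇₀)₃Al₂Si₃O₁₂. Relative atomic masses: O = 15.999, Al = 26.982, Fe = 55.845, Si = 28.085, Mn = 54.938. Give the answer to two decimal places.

Molar mass of (Mn₀.₃₀Fe₀.₇₀)₃Al₂Si₃O₁₂: 0.90*54.938 + 2.10*55.845 + 2*26.982 + 3*28.085 + 12*15.999 = 496.926 g/mol.
Mass of Al per formula unit: 2 × 26.982 = 53.964 g.
Weight fraction Al = 53.964 / 496.926 = 0.1086.

10.86 mass %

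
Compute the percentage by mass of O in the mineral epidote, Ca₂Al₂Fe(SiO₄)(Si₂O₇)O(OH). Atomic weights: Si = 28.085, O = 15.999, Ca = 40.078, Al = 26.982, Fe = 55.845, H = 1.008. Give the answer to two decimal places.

43.04 weight percent

Formula mass = 2×40.078 + 2×26.982 + 1×55.845 + 3×28.085 + 13×15.999 + 1×1.008 = 483.215 g/mol, of which 207.987 g is O.
So O makes up 207.987/483.215 = 0.4304 of the mass, i.e. 43.04%.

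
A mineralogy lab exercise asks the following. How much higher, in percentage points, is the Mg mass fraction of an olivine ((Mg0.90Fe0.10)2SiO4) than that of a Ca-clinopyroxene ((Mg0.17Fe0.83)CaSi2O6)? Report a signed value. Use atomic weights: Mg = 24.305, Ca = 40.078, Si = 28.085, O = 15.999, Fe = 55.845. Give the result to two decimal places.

Mg in (Mg0.90Fe0.10)2SiO4: molar mass 146.999 g/mol; 1.80×24.305 = 43.749 g → 29.76 wt%.
Mg in (Mg0.17Fe0.83)CaSi2O6: molar mass 242.725 g/mol; 0.17×24.305 = 4.132 g → 1.70 wt%.
Difference = 29.76 − 1.70 = 28.06 percentage points.

28.06 percentage points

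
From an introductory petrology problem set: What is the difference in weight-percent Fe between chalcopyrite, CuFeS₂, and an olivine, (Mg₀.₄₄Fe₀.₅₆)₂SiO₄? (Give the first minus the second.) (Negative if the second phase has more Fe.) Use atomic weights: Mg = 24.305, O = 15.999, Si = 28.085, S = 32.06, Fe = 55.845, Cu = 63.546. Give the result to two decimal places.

-5.10 percentage points

M(CuFeS₂) = 183.511 g/mol, so wt% Fe = 55.845/183.511 × 100 = 30.43%.
M((Mg₀.₄₄Fe₀.₅₆)₂SiO₄) = 176.016 g/mol, so wt% Fe = 62.546/176.016 × 100 = 35.53%.
30.43 − 35.53 = -5.10 pp.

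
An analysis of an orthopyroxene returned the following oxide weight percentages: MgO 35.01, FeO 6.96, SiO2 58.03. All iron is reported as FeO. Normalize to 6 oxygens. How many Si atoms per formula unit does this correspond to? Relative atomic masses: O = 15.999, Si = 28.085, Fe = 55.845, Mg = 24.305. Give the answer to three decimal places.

MgO: 35.01/40.304 = 0.86865 mol → 0.86865 mol Mg, 0.86865 mol O.
FeO: 6.96/71.844 = 0.09688 mol → 0.09688 mol Fe, 0.09688 mol O.
SiO2: 58.03/60.083 = 0.96583 mol → 0.96583 mol Si, 1.93166 mol O.
Total oxygen = 2.89719 mol. Normalization factor = 6/2.89719 = 2.07097.
Si per 6 O = 0.96583 × 2.07097 = 2.000.

2.000 Si apfu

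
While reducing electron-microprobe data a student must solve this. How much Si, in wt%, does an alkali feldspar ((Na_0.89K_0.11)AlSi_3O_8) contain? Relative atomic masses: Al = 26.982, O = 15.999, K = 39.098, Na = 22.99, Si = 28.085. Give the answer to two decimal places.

31.92 wt%

Formula mass = 0.89·22.99 + 0.11·39.098 + 1·26.982 + 3·28.085 + 8·15.999 = 263.991 g/mol, of which 84.255 g is Si.
So Si makes up 84.255/263.991 = 0.3192 of the mass, i.e. 31.92%.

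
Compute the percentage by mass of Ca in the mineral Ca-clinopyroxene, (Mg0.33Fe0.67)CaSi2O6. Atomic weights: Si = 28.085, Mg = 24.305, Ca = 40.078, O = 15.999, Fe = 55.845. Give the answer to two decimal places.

M((Mg0.33Fe0.67)CaSi2O6) = 237.679 g/mol.
Ca contributes 1 × 40.078 = 40.078 g per mole.
40.078/237.679 = 0.1686 → 16.86%.

16.86 wt%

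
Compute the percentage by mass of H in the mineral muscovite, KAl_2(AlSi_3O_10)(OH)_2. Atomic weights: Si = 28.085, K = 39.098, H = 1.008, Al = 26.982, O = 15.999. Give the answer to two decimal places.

Formula mass = 1·39.098 + 3·26.982 + 3·28.085 + 12·15.999 + 2·1.008 = 398.303 g/mol, of which 2.016 g is H.
So H makes up 2.016/398.303 = 0.0051 of the mass, i.e. 0.51%.

0.51 wt%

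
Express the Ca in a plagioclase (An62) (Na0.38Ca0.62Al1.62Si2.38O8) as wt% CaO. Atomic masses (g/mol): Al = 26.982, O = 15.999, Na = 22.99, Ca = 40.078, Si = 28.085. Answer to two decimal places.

Molar mass of Na0.38Ca0.62Al1.62Si2.38O8 = 0.38*22.99 + 0.62*40.078 + 1.62*26.982 + 2.38*28.085 + 8*15.999 = 272.130 g/mol.
Each formula unit contains 0.62 Ca, equivalent to 0.62/1 = 0.6200 mol CaO.
M(CaO) = 1×40.078 + 1×15.999 = 56.077 g/mol.
Mass of CaO per formula unit = 0.6200 × 56.077 = 34.768 g.
CaO wt% = 34.768 / 272.130 × 100 = 12.78%.

12.78 wt%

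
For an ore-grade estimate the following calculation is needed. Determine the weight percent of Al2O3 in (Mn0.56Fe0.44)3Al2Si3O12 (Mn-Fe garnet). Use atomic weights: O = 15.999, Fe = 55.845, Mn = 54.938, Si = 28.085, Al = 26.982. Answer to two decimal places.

M((Mn0.56Fe0.44)3Al2Si3O12) = 496.218 g/mol; M(Al2O3) = 101.961 g/mol.
Moles Al2O3 per formula unit = 2 Al ÷ 2 = 1.0000.
Al2O3 fraction = (1.0000 × 101.961) / 496.218 = 101.961/496.218 = 0.2055.

20.55 wt%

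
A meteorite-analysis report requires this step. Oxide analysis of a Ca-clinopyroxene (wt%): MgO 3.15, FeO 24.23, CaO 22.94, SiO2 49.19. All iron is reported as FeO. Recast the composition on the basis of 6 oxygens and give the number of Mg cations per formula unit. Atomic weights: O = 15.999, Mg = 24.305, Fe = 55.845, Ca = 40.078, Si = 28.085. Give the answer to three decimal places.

0.190 Mg apfu

3.15 wt% MgO ÷ 40.304 g/mol = 0.07816 mol, giving 0.07816 Mg and 0.07816 O.
24.23 wt% FeO ÷ 71.844 g/mol = 0.33726 mol, giving 0.33726 Fe and 0.33726 O.
22.94 wt% CaO ÷ 56.077 g/mol = 0.40908 mol, giving 0.40908 Ca and 0.40908 O.
49.19 wt% SiO2 ÷ 60.083 g/mol = 0.81870 mol, giving 0.81870 Si and 1.63740 O.
Oxygen sums to 2.46190; scaling by 6/2.46190 = 2.43714 puts the formula on 6 O.
Mg: 0.07816 × 2.43714 = 0.190 atoms per formula unit.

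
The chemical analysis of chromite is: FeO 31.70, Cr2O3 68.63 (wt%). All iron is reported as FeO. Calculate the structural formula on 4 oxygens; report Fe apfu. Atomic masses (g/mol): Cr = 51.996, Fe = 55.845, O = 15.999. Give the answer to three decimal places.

0.983 Fe apfu

FeO: 31.70/71.844 = 0.44123 mol → 0.44123 mol Fe, 0.44123 mol O.
Cr2O3: 68.63/151.989 = 0.45155 mol → 0.90310 mol Cr, 1.35465 mol O.
Total oxygen = 1.79588 mol. Normalization factor = 4/1.79588 = 2.22732.
Fe per 4 O = 0.44123 × 2.22732 = 0.983.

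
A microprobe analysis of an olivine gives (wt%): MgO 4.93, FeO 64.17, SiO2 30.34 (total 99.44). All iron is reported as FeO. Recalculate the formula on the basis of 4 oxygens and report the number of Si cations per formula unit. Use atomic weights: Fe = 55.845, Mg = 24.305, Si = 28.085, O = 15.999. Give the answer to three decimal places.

0.997 Si apfu

MgO: 4.93/40.304 = 0.12232 mol → 0.12232 mol Mg, 0.12232 mol O.
FeO: 64.17/71.844 = 0.89319 mol → 0.89319 mol Fe, 0.89319 mol O.
SiO2: 30.34/60.083 = 0.50497 mol → 0.50497 mol Si, 1.00994 mol O.
Total oxygen = 2.02545 mol. Normalization factor = 4/2.02545 = 1.97487.
Si per 4 O = 0.50497 × 1.97487 = 0.997.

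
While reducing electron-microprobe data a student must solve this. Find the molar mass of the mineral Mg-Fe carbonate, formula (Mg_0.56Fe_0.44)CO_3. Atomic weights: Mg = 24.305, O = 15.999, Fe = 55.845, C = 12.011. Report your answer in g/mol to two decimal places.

M = 0.56(24.305) + 0.44(55.845) + 1(12.011) + 3(15.999)

98.19 g/mol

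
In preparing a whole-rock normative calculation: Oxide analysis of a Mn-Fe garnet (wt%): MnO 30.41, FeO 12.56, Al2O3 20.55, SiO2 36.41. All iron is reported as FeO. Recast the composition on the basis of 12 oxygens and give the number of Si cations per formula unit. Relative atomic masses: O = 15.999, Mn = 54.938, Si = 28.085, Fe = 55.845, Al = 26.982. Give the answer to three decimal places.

3.005 Si apfu

MnO (M=70.937): mol = 0.42869; Mn = 0.42869, O = 0.42869.
FeO (M=71.844): mol = 0.17482; Fe = 0.17482, O = 0.17482.
Al2O3 (M=101.961): mol = 0.20155; Al = 0.40310, O = 0.60465.
SiO2 (M=60.083): mol = 0.60600; Si = 0.60600, O = 1.21200.
ΣO = 2.42016; factor = 12/ΣO = 4.95835.
Si apfu = 0.60600 × 4.95835 = 3.005.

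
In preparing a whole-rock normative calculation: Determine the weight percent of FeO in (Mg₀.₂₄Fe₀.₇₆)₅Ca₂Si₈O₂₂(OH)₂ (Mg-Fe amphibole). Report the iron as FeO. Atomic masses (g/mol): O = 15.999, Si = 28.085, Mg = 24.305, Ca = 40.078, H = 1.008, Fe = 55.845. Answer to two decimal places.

Molar mass of (Mg₀.₂₄Fe₀.₇₆)₅Ca₂Si₈O₂₂(OH)₂ = 1.20×24.305 + 3.80×55.845 + 2×40.078 + 8×28.085 + 24×15.999 + 2×1.008 = 932.205 g/mol.
Each formula unit contains 3.80 Fe, equivalent to 3.80/1 = 3.8000 mol FeO.
M(FeO) = 1×55.845 + 1×15.999 = 71.844 g/mol.
Mass of FeO per formula unit = 3.8000 × 71.844 = 273.007 g.
FeO wt% = 273.007 / 932.205 × 100 = 29.29%.

29.29 wt%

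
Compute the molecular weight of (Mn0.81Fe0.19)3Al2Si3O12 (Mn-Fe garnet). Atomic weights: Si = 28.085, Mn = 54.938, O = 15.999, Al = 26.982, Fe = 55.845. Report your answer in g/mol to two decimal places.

495.54 g/mol

The formula mass is the sum 2.43*54.938 + 0.57*55.845 + 2*26.982 + 3*28.085 + 12*15.999.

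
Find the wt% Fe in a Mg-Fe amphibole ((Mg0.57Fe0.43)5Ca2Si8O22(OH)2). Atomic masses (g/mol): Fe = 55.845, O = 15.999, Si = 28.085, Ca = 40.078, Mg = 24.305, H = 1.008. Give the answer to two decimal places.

13.64 weight percent

Molar mass of (Mg0.57Fe0.43)5Ca2Si8O22(OH)2: 2.85×24.305 + 2.15×55.845 + 2×40.078 + 8×28.085 + 24×15.999 + 2×1.008 = 880.164 g/mol.
Mass of Fe per formula unit: 2.15 × 55.845 = 120.067 g.
Weight fraction Fe = 120.067 / 880.164 = 0.1364.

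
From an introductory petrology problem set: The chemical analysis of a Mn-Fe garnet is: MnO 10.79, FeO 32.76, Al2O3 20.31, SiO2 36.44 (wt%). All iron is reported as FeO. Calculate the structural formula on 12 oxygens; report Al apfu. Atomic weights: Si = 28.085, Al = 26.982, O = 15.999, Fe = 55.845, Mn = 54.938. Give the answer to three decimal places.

MnO (M=70.937): mol = 0.15211; Mn = 0.15211, O = 0.15211.
FeO (M=71.844): mol = 0.45599; Fe = 0.45599, O = 0.45599.
Al2O3 (M=101.961): mol = 0.19919; Al = 0.39838, O = 0.59757.
SiO2 (M=60.083): mol = 0.60649; Si = 0.60649, O = 1.21298.
ΣO = 2.41865; factor = 12/ΣO = 4.96145.
Al apfu = 0.39838 × 4.96145 = 1.977.

1.977 Al apfu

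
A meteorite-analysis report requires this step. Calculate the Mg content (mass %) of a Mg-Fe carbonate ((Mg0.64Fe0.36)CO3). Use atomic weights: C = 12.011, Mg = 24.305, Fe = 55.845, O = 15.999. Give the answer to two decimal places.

Formula mass = 0.64·24.305 + 0.36·55.845 + 1·12.011 + 3·15.999 = 95.667 g/mol, of which 15.555 g is Mg.
So Mg makes up 15.555/95.667 = 0.1626 of the mass, i.e. 16.26%.

16.26 mass %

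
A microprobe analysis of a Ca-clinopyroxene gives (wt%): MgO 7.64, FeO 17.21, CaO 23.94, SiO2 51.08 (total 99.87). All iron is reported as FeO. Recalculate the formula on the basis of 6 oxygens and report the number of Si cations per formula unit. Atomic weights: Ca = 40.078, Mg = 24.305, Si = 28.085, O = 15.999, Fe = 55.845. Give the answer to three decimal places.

7.64 wt% MgO ÷ 40.304 g/mol = 0.18956 mol, giving 0.18956 Mg and 0.18956 O.
17.21 wt% FeO ÷ 71.844 g/mol = 0.23955 mol, giving 0.23955 Fe and 0.23955 O.
23.94 wt% CaO ÷ 56.077 g/mol = 0.42691 mol, giving 0.42691 Ca and 0.42691 O.
51.08 wt% SiO2 ÷ 60.083 g/mol = 0.85016 mol, giving 0.85016 Si and 1.70032 O.
Oxygen sums to 2.55634; scaling by 6/2.55634 = 2.34711 puts the formula on 6 O.
Si: 0.85016 × 2.34711 = 1.995 atoms per formula unit.

1.995 Si apfu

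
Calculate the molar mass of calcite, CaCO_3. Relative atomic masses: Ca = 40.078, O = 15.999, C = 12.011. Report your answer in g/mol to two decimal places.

M = 1*40.078 + 1*12.011 + 3*15.999

100.09 g/mol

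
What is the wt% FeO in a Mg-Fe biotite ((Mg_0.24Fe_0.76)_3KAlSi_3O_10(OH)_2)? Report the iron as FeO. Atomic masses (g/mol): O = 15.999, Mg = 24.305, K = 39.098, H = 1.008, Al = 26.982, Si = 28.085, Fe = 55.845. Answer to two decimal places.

Molar mass of (Mg_0.24Fe_0.76)_3KAlSi_3O_10(OH)_2 = 0.72·24.305 + 2.28·55.845 + 1·39.098 + 1·26.982 + 3·28.085 + 12·15.999 + 2·1.008 = 489.165 g/mol.
Each formula unit contains 2.28 Fe, equivalent to 2.28/1 = 2.2800 mol FeO.
M(FeO) = 1×55.845 + 1×15.999 = 71.844 g/mol.
Mass of FeO per formula unit = 2.2800 × 71.844 = 163.804 g.
FeO wt% = 163.804 / 489.165 × 100 = 33.49%.

33.49 wt%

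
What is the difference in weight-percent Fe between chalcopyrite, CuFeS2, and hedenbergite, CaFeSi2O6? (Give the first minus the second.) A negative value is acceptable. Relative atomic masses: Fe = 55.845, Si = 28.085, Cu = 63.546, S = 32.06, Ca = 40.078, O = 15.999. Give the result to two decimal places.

First mineral: 55.845 g Fe in 183.511 g formula = 30.43 wt% Fe.
Second mineral: 55.845 g Fe in 248.087 g formula = 22.51 wt% Fe.
30.43% − 22.51% gives a difference of 7.92 percentage points.

7.92 percentage points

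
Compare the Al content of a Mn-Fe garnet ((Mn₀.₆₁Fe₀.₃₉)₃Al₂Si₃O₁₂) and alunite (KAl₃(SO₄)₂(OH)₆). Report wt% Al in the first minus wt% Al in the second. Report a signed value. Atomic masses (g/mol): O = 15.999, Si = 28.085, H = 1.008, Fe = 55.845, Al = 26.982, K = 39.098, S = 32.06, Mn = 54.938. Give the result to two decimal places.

Al in (Mn₀.₆₁Fe₀.₃₉)₃Al₂Si₃O₁₂: molar mass 496.082 g/mol; 2×26.982 = 53.964 g → 10.88 wt%.
Al in KAl₃(SO₄)₂(OH)₆: molar mass 414.198 g/mol; 3×26.982 = 80.946 g → 19.54 wt%.
Difference = 10.88 − 19.54 = -8.66 percentage points.

-8.66 percentage points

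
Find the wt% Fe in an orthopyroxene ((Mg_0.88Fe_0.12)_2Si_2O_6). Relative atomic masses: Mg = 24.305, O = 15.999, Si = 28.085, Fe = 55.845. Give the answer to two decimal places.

6.43 wt%

Molar mass of (Mg_0.88Fe_0.12)_2Si_2O_6: 1.76*24.305 + 0.24*55.845 + 2*28.085 + 6*15.999 = 208.344 g/mol.
Mass of Fe per formula unit: 0.24 × 55.845 = 13.403 g.
Weight fraction Fe = 13.403 / 208.344 = 0.0643.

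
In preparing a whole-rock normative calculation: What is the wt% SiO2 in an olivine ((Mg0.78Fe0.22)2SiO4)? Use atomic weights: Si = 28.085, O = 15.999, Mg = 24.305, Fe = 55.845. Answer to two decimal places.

Molar mass of (Mg0.78Fe0.22)2SiO4 = 1.56×24.305 + 0.44×55.845 + 1×28.085 + 4×15.999 = 154.569 g/mol.
Each formula unit contains 1 Si, equivalent to 1/1 = 1.0000 mol SiO2.
M(SiO2) = 1×28.085 + 2×15.999 = 60.083 g/mol.
Mass of SiO2 per formula unit = 1.0000 × 60.083 = 60.083 g.
SiO2 wt% = 60.083 / 154.569 × 100 = 38.87%.

38.87 wt%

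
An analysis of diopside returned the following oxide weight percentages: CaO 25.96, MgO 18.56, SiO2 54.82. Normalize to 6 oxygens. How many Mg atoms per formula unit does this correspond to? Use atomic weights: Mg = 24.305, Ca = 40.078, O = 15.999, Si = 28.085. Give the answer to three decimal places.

1.005 Mg apfu

25.96 wt% CaO ÷ 56.077 g/mol = 0.46293 mol, giving 0.46293 Ca and 0.46293 O.
18.56 wt% MgO ÷ 40.304 g/mol = 0.46050 mol, giving 0.46050 Mg and 0.46050 O.
54.82 wt% SiO2 ÷ 60.083 g/mol = 0.91240 mol, giving 0.91240 Si and 1.82480 O.
Oxygen sums to 2.74823; scaling by 6/2.74823 = 2.18322 puts the formula on 6 O.
Mg: 0.46050 × 2.18322 = 1.005 atoms per formula unit.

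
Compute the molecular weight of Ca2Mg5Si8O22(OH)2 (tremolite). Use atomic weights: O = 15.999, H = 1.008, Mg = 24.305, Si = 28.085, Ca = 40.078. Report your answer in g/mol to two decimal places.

M = 2×40.078 + 5×24.305 + 8×28.085 + 24×15.999 + 2×1.008

812.35 g/mol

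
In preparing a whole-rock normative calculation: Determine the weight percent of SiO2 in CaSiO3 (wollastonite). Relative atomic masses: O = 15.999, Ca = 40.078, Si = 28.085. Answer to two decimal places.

51.72 wt%

Molar mass of CaSiO3 = 1·40.078 + 1·28.085 + 3·15.999 = 116.160 g/mol.
Each formula unit contains 1 Si, equivalent to 1/1 = 1.0000 mol SiO2.
M(SiO2) = 1×28.085 + 2×15.999 = 60.083 g/mol.
Mass of SiO2 per formula unit = 1.0000 × 60.083 = 60.083 g.
SiO2 wt% = 60.083 / 116.160 × 100 = 51.72%.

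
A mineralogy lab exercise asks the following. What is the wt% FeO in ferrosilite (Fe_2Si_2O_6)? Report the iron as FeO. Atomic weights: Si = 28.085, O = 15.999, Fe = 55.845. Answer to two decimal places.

54.46 wt%

Molar mass of Fe_2Si_2O_6 = 2×55.845 + 2×28.085 + 6×15.999 = 263.854 g/mol.
Each formula unit contains 2 Fe, equivalent to 2/1 = 2.0000 mol FeO.
M(FeO) = 1×55.845 + 1×15.999 = 71.844 g/mol.
Mass of FeO per formula unit = 2.0000 × 71.844 = 143.688 g.
FeO wt% = 143.688 / 263.854 × 100 = 54.46%.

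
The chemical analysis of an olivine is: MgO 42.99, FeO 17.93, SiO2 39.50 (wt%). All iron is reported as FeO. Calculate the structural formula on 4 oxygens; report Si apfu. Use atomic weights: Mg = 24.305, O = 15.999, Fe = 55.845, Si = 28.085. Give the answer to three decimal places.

42.99 wt% MgO ÷ 40.304 g/mol = 1.06664 mol, giving 1.06664 Mg and 1.06664 O.
17.93 wt% FeO ÷ 71.844 g/mol = 0.24957 mol, giving 0.24957 Fe and 0.24957 O.
39.50 wt% SiO2 ÷ 60.083 g/mol = 0.65742 mol, giving 0.65742 Si and 1.31484 O.
Oxygen sums to 2.63105; scaling by 4/2.63105 = 1.52031 puts the formula on 4 O.
Si: 0.65742 × 1.52031 = 0.999 atoms per formula unit.

0.999 Si apfu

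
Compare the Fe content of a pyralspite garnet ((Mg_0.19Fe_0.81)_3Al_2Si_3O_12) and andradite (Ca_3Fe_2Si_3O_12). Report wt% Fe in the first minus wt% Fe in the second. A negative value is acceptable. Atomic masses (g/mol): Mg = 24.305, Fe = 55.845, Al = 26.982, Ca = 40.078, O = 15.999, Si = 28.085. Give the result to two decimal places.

6.31 percentage points

Fe in (Mg_0.19Fe_0.81)_3Al_2Si_3O_12: molar mass 479.764 g/mol; 2.43×55.845 = 135.703 g → 28.29 wt%.
Fe in Ca_3Fe_2Si_3O_12: molar mass 508.167 g/mol; 2×55.845 = 111.690 g → 21.98 wt%.
Difference = 28.29 − 21.98 = 6.31 percentage points.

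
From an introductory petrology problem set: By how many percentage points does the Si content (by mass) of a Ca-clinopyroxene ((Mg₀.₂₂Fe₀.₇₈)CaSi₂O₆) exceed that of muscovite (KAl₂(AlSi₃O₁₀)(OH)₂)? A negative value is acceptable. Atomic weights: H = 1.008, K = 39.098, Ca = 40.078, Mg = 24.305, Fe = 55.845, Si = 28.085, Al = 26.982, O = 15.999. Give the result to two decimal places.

2.14 percentage points

First mineral: 56.170 g Si in 241.148 g formula = 23.29 wt% Si.
Second mineral: 84.255 g Si in 398.303 g formula = 21.15 wt% Si.
23.29% − 21.15% gives a difference of 2.14 percentage points.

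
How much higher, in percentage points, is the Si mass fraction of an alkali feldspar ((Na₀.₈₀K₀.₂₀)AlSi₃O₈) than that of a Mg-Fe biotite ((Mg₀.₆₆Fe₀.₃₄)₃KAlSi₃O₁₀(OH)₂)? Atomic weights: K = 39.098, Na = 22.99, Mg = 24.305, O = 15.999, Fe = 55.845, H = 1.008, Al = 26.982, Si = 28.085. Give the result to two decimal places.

M((Na₀.₈₀K₀.₂₀)AlSi₃O₈) = 265.441 g/mol, so wt% Si = 84.255/265.441 × 100 = 31.74%.
M((Mg₀.₆₆Fe₀.₃₄)₃KAlSi₃O₁₀(OH)₂) = 449.425 g/mol, so wt% Si = 84.255/449.425 × 100 = 18.75%.
31.74 − 18.75 = 12.99 pp.

12.99 percentage points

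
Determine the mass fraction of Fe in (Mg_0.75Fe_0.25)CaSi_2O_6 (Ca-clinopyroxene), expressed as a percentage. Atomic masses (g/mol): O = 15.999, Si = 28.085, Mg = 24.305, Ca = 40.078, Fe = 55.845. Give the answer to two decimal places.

6.22 wt%

Formula mass = 0.75×24.305 + 0.25×55.845 + 1×40.078 + 2×28.085 + 6×15.999 = 224.432 g/mol, of which 13.961 g is Fe.
So Fe makes up 13.961/224.432 = 0.0622 of the mass, i.e. 6.22%.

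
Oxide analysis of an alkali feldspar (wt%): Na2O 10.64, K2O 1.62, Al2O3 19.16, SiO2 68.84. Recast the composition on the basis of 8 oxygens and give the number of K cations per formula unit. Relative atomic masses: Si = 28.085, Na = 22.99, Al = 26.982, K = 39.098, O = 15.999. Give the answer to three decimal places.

0.090 K apfu

Na2O (M=61.979): mol = 0.17167; Na = 0.34334, O = 0.17167.
K2O (M=94.195): mol = 0.01720; K = 0.03440, O = 0.01720.
Al2O3 (M=101.961): mol = 0.18791; Al = 0.37582, O = 0.56373.
SiO2 (M=60.083): mol = 1.14575; Si = 1.14575, O = 2.29150.
ΣO = 3.04410; factor = 8/ΣO = 2.62803.
K apfu = 0.03440 × 2.62803 = 0.090.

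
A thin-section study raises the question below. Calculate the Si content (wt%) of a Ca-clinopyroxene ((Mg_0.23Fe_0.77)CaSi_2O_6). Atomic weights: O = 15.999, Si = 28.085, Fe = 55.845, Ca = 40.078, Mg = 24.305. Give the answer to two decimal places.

Molar mass of (Mg_0.23Fe_0.77)CaSi_2O_6: 0.23×24.305 + 0.77×55.845 + 1×40.078 + 2×28.085 + 6×15.999 = 240.833 g/mol.
Mass of Si per formula unit: 2 × 28.085 = 56.170 g.
Weight fraction Si = 56.170 / 240.833 = 0.2332.

23.32 wt%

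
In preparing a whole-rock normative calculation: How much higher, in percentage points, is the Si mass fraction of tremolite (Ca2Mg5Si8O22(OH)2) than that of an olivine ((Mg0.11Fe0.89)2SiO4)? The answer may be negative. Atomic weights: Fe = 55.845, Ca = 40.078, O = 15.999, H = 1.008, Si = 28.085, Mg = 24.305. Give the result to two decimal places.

M(Ca2Mg5Si8O22(OH)2) = 812.353 g/mol, so wt% Si = 224.680/812.353 × 100 = 27.66%.
M((Mg0.11Fe0.89)2SiO4) = 196.832 g/mol, so wt% Si = 28.085/196.832 × 100 = 14.27%.
27.66 − 14.27 = 13.39 pp.

13.39 percentage points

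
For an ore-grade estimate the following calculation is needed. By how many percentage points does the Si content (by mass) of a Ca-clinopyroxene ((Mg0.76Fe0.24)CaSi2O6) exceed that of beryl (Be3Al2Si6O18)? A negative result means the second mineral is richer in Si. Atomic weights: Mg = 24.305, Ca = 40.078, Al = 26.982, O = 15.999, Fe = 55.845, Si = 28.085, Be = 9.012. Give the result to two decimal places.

M((Mg0.76Fe0.24)CaSi2O6) = 224.117 g/mol, so wt% Si = 56.170/224.117 × 100 = 25.06%.
M(Be3Al2Si6O18) = 537.492 g/mol, so wt% Si = 168.510/537.492 × 100 = 31.35%.
25.06 − 31.35 = -6.29 pp.

-6.29 percentage points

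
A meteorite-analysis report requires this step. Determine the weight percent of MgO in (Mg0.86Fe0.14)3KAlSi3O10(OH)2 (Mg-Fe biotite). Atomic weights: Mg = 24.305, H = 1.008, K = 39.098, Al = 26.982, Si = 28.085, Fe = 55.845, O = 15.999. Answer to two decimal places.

24.15 wt%

Molar mass of (Mg0.86Fe0.14)3KAlSi3O10(OH)2 = 2.58·24.305 + 0.42·55.845 + 1·39.098 + 1·26.982 + 3·28.085 + 12·15.999 + 2·1.008 = 430.501 g/mol.
Each formula unit contains 2.58 Mg, equivalent to 2.58/1 = 2.5800 mol MgO.
M(MgO) = 1×24.305 + 1×15.999 = 40.304 g/mol.
Mass of MgO per formula unit = 2.5800 × 40.304 = 103.984 g.
MgO wt% = 103.984 / 430.501 × 100 = 24.15%.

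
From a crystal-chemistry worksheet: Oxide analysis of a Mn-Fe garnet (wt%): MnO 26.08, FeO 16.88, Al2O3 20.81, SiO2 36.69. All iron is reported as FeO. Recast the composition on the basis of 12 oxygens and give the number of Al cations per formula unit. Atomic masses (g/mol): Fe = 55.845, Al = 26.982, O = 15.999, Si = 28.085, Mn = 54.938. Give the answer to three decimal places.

MnO: 26.08/70.937 = 0.36765 mol → 0.36765 mol Mn, 0.36765 mol O.
FeO: 16.88/71.844 = 0.23495 mol → 0.23495 mol Fe, 0.23495 mol O.
Al2O3: 20.81/101.961 = 0.20410 mol → 0.40820 mol Al, 0.61230 mol O.
SiO2: 36.69/60.083 = 0.61066 mol → 0.61066 mol Si, 1.22132 mol O.
Total oxygen = 2.43622 mol. Normalization factor = 12/2.43622 = 4.92566.
Al per 12 O = 0.40820 × 4.92566 = 2.011.

2.011 Al apfu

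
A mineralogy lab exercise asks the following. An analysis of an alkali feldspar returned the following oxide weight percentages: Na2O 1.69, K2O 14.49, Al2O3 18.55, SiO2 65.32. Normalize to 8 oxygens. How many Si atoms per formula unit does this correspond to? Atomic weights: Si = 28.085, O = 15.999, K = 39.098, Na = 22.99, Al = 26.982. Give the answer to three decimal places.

2.998 Si apfu

1.69 wt% Na2O ÷ 61.979 g/mol = 0.02727 mol, giving 0.05454 Na and 0.02727 O.
14.49 wt% K2O ÷ 94.195 g/mol = 0.15383 mol, giving 0.30766 K and 0.15383 O.
18.55 wt% Al2O3 ÷ 101.961 g/mol = 0.18193 mol, giving 0.36386 Al and 0.54579 O.
65.32 wt% SiO2 ÷ 60.083 g/mol = 1.08716 mol, giving 1.08716 Si and 2.17432 O.
Oxygen sums to 2.90121; scaling by 8/2.90121 = 2.75747 puts the formula on 8 O.
Si: 1.08716 × 2.75747 = 2.998 atoms per formula unit.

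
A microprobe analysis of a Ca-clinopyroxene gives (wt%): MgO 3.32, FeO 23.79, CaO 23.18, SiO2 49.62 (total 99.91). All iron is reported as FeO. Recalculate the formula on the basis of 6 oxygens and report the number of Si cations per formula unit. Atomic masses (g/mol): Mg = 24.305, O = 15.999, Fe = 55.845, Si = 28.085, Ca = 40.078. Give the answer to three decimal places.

MgO (M=40.304): mol = 0.08237; Mg = 0.08237, O = 0.08237.
FeO (M=71.844): mol = 0.33113; Fe = 0.33113, O = 0.33113.
CaO (M=56.077): mol = 0.41336; Ca = 0.41336, O = 0.41336.
SiO2 (M=60.083): mol = 0.82586; Si = 0.82586, O = 1.65172.
ΣO = 2.47858; factor = 6/ΣO = 2.42074.
Si apfu = 0.82586 × 2.42074 = 1.999.

1.999 Si apfu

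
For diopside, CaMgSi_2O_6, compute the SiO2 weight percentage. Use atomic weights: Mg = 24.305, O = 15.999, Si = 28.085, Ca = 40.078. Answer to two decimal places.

55.49 wt%

Molar mass of CaMgSi_2O_6 = 1×40.078 + 1×24.305 + 2×28.085 + 6×15.999 = 216.547 g/mol.
Each formula unit contains 2 Si, equivalent to 2/1 = 2.0000 mol SiO2.
M(SiO2) = 1×28.085 + 2×15.999 = 60.083 g/mol.
Mass of SiO2 per formula unit = 2.0000 × 60.083 = 120.166 g.
SiO2 wt% = 120.166 / 216.547 × 100 = 55.49%.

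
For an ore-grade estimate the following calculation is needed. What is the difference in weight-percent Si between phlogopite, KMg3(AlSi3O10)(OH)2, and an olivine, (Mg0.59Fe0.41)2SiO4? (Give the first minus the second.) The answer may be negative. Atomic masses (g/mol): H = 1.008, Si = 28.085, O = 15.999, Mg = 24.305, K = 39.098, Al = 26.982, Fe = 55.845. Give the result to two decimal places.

M(KMg3(AlSi3O10)(OH)2) = 417.254 g/mol, so wt% Si = 84.255/417.254 × 100 = 20.19%.
M((Mg0.59Fe0.41)2SiO4) = 166.554 g/mol, so wt% Si = 28.085/166.554 × 100 = 16.86%.
20.19 − 16.86 = 3.33 pp.

3.33 percentage points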